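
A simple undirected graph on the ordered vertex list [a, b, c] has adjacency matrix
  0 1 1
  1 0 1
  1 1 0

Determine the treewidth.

A width-2 tree decomposition is:
Bags: B1 = {a, b, c}
Tree: (single bag)
A single bag containing all 3 vertices is trivially a valid decomposition of width 2. Conversely, {a, b, c} is a clique of size 3, and the vertices of any clique must share a bag in every tree decomposition; so some bag has ≥ 3 vertices and tw(G) ≥ 2. Therefore the treewidth is 2.

2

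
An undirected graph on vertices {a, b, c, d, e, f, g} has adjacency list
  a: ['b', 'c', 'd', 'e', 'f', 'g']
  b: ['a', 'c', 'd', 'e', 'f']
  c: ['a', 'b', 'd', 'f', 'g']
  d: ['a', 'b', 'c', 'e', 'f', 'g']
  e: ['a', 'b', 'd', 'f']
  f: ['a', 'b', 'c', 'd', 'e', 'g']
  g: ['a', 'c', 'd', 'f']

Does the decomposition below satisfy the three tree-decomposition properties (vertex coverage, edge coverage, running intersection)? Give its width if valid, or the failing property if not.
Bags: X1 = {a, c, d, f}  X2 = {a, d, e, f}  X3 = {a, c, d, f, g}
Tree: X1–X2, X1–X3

A tree decomposition must satisfy three properties: every vertex lies in some bag; for every edge, both endpoints lie together in some bag; and for every vertex, the bags containing it form a connected subtree. Here vertex b appears in no bag, so the decomposition is invalid.

No — vertex b appears in no bag.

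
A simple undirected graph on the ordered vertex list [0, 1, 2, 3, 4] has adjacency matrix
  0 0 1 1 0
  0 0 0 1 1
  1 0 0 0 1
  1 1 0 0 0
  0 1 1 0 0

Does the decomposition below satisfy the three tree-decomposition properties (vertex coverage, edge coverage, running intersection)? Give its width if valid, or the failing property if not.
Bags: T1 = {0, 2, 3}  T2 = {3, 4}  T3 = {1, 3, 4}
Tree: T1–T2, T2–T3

No — edge (2,4) lies in no bag.

A tree decomposition must satisfy three properties: every vertex lies in some bag; for every edge, both endpoints lie together in some bag; and for every vertex, the bags containing it form a connected subtree. Here edge (2,4) lies in no bag, so the decomposition is invalid.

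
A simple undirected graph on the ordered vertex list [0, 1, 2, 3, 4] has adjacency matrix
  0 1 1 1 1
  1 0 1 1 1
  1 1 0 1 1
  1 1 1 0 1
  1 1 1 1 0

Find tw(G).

A width-4 tree decomposition is:
Bags: B1 = {0, 1, 2, 3, 4}
Tree: (single bag)
With just one bag of size 5, the width is 5 − 1 = 4, so tw(G) ≤ 4. On the other hand G contains the 5-clique {0, 1, 2, 3, 4}. A clique must lie in a single bag of any decomposition, so no decomposition can have width below 4. The upper and lower bounds meet at 4, so that is the treewidth.

4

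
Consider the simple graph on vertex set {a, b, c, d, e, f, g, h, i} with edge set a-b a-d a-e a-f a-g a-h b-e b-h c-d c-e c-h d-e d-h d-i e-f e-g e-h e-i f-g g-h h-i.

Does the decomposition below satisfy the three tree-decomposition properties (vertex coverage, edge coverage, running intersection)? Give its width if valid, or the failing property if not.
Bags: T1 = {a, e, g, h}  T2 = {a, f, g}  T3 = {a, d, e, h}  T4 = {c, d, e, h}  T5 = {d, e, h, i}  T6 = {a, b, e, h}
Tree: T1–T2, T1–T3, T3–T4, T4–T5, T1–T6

A tree decomposition must satisfy three properties: every vertex lies in some bag; for every edge, both endpoints lie together in some bag; and for every vertex, the bags containing it form a connected subtree. Here edge (e,f) lies in no bag, so the decomposition is invalid.

No — edge (e,f) lies in no bag.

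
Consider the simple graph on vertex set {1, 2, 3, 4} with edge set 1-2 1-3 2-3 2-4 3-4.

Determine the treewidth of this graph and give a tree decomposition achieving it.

Each bag holds 3 vertices, so the decomposition has width 2, which upper-bounds the treewidth. Conversely, {1, 2, 3} is a clique of size 3, and the vertices of any clique must share a bag in every tree decomposition; so some bag has ≥ 3 vertices and tw(G) ≥ 2. Therefore the treewidth is 2.

Treewidth 2.
Bags: B1 = {1, 2, 3}  B2 = {2, 3, 4}
Tree: B1–B2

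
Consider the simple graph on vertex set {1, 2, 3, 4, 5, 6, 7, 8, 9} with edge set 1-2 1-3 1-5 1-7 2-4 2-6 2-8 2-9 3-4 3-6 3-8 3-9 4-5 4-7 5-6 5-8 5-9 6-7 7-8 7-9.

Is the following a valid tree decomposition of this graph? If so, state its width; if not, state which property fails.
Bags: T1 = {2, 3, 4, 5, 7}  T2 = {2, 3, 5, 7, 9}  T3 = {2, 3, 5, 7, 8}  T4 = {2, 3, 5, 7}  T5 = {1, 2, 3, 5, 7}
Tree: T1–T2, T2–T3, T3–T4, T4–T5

A tree decomposition must satisfy three properties: every vertex lies in some bag; for every edge, both endpoints lie together in some bag; and for every vertex, the bags containing it form a connected subtree. Here vertex 6 appears in no bag, so the decomposition is invalid.

No — vertex 6 appears in no bag.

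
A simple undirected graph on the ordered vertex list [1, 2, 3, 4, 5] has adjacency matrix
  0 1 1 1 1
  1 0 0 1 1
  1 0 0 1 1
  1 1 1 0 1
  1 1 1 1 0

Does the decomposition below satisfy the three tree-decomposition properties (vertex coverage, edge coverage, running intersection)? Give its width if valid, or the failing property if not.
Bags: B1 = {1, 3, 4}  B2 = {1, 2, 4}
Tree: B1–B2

No — vertex 5 appears in no bag.

A tree decomposition must satisfy three properties: every vertex lies in some bag; for every edge, both endpoints lie together in some bag; and for every vertex, the bags containing it form a connected subtree. Here vertex 5 appears in no bag, so the decomposition is invalid.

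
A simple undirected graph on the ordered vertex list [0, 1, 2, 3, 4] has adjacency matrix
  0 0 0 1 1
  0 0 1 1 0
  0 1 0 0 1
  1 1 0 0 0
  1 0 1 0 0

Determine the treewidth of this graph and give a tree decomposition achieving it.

Treewidth 2.
Bags: B1 = {1, 2, 4}  B2 = {1, 3, 4}  B3 = {0, 3, 4}
Tree: B1–B2, B2–B3

Each bag holds 3 vertices, so the decomposition has width 2, which upper-bounds the treewidth. For the lower bound, G contains the cycle 4–2–1–3–0–4, so G is not a forest; only forests have treewidth ≤ 1, hence tw(G) ≥ 2. Therefore the treewidth is 2.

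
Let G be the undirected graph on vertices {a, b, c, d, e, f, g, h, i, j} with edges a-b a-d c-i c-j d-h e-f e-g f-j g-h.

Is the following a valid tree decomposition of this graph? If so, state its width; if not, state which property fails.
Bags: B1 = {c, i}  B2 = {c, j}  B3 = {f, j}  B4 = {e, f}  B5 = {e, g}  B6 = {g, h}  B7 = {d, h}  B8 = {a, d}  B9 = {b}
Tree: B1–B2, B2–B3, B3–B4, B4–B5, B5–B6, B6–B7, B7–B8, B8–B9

No — edge (a,b) lies in no bag.

A tree decomposition must satisfy three properties: every vertex lies in some bag; for every edge, both endpoints lie together in some bag; and for every vertex, the bags containing it form a connected subtree. Here edge (a,b) lies in no bag, so the decomposition is invalid.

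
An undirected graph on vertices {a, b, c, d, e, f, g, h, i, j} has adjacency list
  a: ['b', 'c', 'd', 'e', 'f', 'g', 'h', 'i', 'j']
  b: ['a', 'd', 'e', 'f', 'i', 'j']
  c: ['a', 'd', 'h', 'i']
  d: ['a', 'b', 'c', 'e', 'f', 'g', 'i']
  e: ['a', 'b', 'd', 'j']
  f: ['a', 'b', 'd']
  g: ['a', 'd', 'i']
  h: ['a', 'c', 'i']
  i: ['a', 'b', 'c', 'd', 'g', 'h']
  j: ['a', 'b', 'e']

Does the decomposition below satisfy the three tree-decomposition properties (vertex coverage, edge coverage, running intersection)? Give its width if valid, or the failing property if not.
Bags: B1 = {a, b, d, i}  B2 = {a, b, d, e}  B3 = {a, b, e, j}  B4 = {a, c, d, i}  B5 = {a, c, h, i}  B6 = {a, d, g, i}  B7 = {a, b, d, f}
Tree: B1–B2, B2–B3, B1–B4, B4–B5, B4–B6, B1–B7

Yes; width 3.

Checking the three conditions: (i) the bags cover all of {a, b, c, d, e, f, g, h, i, j}; (ii) for each edge, some bag contains both endpoints; (iii) the bags containing any fixed vertex form a subtree. All hold, so the decomposition is valid with width 4 − 1 = 3.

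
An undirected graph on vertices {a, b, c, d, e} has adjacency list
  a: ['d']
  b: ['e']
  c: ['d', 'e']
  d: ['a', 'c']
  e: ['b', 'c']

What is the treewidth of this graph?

A width-1 tree decomposition is:
Bags: B1 = {b, e}  B2 = {c, e}  B3 = {c, d}  B4 = {a, d}
Tree: B1–B2, B2–B3, B3–B4
The largest bag has 2 vertices, giving width 1; this decomposition certifies tw(G) ≤ 1. G has an edge, so its treewidth is at least 1. The upper and lower bounds meet at 1, so that is the treewidth.

1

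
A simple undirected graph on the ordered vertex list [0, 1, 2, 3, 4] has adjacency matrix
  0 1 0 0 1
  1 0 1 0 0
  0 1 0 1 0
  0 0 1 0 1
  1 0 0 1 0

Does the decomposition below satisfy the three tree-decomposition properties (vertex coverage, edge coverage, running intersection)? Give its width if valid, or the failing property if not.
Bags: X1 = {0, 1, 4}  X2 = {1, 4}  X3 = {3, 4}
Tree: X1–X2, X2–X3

No — vertex 2 appears in no bag.

A tree decomposition must satisfy three properties: every vertex lies in some bag; for every edge, both endpoints lie together in some bag; and for every vertex, the bags containing it form a connected subtree. Here vertex 2 appears in no bag, so the decomposition is invalid.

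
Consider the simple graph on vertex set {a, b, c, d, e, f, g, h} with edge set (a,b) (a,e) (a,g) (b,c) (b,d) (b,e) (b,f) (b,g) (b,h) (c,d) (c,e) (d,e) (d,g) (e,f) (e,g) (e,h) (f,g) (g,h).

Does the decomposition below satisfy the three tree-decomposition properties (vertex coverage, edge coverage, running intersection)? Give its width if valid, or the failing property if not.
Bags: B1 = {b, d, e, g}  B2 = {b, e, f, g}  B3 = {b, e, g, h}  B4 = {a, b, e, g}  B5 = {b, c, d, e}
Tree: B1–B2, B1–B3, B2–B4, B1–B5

Every vertex of G appears in some bag (union = {a, b, c, d, e, f, g, h}); every edge is covered by a bag; and for each vertex v the set of bags containing v is connected in the bag tree. The decomposition is therefore valid. The largest bag has 4 vertices, so the width is 3.

Yes; width 3.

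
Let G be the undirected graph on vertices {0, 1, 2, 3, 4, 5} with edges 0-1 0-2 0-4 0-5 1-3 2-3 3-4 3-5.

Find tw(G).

2

A width-2 tree decomposition is:
Bags: B1 = {0, 1, 3}  B2 = {0, 3, 5}  B3 = {0, 3, 4}  B4 = {0, 2, 3}
Tree: B1–B2, B2–B3, B3–B4
Each bag holds 3 vertices, so the decomposition has width 2, which upper-bounds the treewidth. Since 1–0–5–3–1 is a cycle in G, G is not acyclic. Forests are exactly the graphs of treewidth ≤ 1, so tw(G) ≥ 2. Combining the bounds, tw(G) = 2.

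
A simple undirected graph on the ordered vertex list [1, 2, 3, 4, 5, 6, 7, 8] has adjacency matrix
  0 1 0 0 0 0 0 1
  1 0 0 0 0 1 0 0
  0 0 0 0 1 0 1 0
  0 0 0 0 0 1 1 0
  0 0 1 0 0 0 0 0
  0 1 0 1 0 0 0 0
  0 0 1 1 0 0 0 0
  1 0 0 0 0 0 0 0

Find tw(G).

A width-1 tree decomposition is:
Bags: B1 = {3, 5}  B2 = {3, 7}  B3 = {4, 7}  B4 = {4, 6}  B5 = {2, 6}  B6 = {1, 2}  B7 = {1, 8}
Tree: B1–B2, B2–B3, B3–B4, B4–B5, B5–B6, B6–B7
Every bag has size at most 2, so the width is 2 − 1 = 1 and tw(G) ≤ 1. G has an edge, so its treewidth is at least 1. Hence tw(G) = 1 exactly.

1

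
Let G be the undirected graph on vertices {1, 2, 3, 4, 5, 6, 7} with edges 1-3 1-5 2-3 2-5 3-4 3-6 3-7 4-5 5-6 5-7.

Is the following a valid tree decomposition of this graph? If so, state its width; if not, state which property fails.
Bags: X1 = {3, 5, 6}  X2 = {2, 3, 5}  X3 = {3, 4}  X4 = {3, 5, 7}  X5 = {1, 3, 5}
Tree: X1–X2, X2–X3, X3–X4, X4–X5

No — edge (5,4) lies in no bag.

A tree decomposition must satisfy three properties: every vertex lies in some bag; for every edge, both endpoints lie together in some bag; and for every vertex, the bags containing it form a connected subtree. Here edge (5,4) lies in no bag, so the decomposition is invalid.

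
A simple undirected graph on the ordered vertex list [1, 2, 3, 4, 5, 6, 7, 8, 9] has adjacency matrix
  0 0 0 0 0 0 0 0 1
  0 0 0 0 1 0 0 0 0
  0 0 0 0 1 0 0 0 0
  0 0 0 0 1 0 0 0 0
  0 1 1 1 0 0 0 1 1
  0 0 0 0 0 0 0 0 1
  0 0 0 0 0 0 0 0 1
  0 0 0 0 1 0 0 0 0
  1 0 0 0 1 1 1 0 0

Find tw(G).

1

A width-1 tree decomposition is:
Bags: B1 = {7, 9}  B2 = {5, 9}  B3 = {2, 5}  B4 = {4, 5}  B5 = {1, 9}  B6 = {5, 8}  B7 = {6, 9}  B8 = {3, 5}
Tree: B1–B2, B2–B3, B3–B4, B2–B5, B2–B6, B1–B7, B3–B8
Every bag has size at most 2, so the width is 2 − 1 = 1 and tw(G) ≤ 1. Any graph with an edge has treewidth ≥ 1, and G has the edge 9–7. Combining the bounds, tw(G) = 1.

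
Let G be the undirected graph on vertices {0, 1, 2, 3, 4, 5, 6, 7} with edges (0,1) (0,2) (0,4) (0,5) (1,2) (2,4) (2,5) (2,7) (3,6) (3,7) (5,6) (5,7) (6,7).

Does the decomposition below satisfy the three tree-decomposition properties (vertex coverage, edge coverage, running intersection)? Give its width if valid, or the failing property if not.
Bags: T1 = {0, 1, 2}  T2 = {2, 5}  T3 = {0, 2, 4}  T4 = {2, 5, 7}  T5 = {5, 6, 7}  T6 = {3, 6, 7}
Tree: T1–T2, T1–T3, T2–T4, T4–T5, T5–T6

No — edge (0,5) lies in no bag.

A tree decomposition must satisfy three properties: every vertex lies in some bag; for every edge, both endpoints lie together in some bag; and for every vertex, the bags containing it form a connected subtree. Here edge (0,5) lies in no bag, so the decomposition is invalid.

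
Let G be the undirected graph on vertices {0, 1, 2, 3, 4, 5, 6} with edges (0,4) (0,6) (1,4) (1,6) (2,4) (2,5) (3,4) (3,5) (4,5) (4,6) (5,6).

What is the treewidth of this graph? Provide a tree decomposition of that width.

Every bag has size at most 3, so the width is 3 − 1 = 2 and tw(G) ≤ 2. Conversely, {0, 4, 6} is a clique of size 3, and the vertices of any clique must share a bag in every tree decomposition; so some bag has ≥ 3 vertices and tw(G) ≥ 2. Hence tw(G) = 2 exactly.

Treewidth 2.
One optimal decomposition is:
Bags: B1 = {4, 5, 6}  B2 = {3, 4, 5}  B3 = {1, 4, 6}  B4 = {0, 4, 6}  B5 = {2, 4, 5}
Tree: B1–B2, B1–B3, B1–B4, B1–B5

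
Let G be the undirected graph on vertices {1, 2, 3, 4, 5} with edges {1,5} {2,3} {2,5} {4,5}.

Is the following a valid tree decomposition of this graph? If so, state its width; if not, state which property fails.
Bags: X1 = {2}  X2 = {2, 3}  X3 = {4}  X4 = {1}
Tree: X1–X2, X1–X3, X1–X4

A tree decomposition must satisfy three properties: every vertex lies in some bag; for every edge, both endpoints lie together in some bag; and for every vertex, the bags containing it form a connected subtree. Here vertex 5 appears in no bag, so the decomposition is invalid.

No — vertex 5 appears in no bag.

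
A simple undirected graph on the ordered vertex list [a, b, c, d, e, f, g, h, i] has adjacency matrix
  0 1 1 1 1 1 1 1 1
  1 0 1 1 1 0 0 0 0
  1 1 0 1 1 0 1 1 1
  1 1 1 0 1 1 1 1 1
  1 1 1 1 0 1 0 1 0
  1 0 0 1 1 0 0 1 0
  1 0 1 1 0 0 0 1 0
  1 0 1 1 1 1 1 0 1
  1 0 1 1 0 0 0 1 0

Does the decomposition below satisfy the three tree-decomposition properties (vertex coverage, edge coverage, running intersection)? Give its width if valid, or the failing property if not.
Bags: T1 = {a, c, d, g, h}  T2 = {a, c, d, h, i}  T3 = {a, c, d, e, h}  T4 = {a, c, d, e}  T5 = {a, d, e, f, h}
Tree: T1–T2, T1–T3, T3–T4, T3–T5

A tree decomposition must satisfy three properties: every vertex lies in some bag; for every edge, both endpoints lie together in some bag; and for every vertex, the bags containing it form a connected subtree. Here vertex b appears in no bag, so the decomposition is invalid.

No — vertex b appears in no bag.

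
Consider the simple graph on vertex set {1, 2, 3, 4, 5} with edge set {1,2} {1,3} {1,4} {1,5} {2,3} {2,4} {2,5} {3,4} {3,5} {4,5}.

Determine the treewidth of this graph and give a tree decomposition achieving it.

With just one bag of size 5, the width is 5 − 1 = 4, so tw(G) ≤ 4. For the lower bound, the 5 vertices {1, 2, 3, 4, 5} are pairwise adjacent, and any tree decomposition puts a clique entirely inside one bag — forcing width ≥ 4. Hence tw(G) = 4 exactly.

Treewidth 4.
One such decomposition:
Bags: B1 = {1, 2, 3, 4, 5}
Tree: (single bag)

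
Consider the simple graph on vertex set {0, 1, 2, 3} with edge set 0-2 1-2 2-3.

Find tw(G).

1

A width-1 tree decomposition is:
Bags: B1 = {1, 2}  B2 = {2, 3}  B3 = {0, 2}
Tree: B1–B2, B2–B3
Each bag holds 2 vertices, so the decomposition has width 1, which upper-bounds the treewidth. G has an edge, so its treewidth is at least 1. Combining the bounds, tw(G) = 1.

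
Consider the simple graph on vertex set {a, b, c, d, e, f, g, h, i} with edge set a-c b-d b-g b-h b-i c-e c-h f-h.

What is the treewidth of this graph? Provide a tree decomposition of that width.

Each bag holds 2 vertices, so the decomposition has width 1, which upper-bounds the treewidth. Since G has at least one edge (e.g. d–b), it is not an edgeless graph, so tw(G) ≥ 1. Therefore the treewidth is 1.

Treewidth 1.
One such decomposition:
Bags: B1 = {b, d}  B2 = {b, h}  B3 = {c, h}  B4 = {f, h}  B5 = {b, i}  B6 = {c, e}  B7 = {b, g}  B8 = {a, c}
Tree: B1–B2, B2–B3, B2–B4, B1–B5, B3–B6, B2–B7, B3–B8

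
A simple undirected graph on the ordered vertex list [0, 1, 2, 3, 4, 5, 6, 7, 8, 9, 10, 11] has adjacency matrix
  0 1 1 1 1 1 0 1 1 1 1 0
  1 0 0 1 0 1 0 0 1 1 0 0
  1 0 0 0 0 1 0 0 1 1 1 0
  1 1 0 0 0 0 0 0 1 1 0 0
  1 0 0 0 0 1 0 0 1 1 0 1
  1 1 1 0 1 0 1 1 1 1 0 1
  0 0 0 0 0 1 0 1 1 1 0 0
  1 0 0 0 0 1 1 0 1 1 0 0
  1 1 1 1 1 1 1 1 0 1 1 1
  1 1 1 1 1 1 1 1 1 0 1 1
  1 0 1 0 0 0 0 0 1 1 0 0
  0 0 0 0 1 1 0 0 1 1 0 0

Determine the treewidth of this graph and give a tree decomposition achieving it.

Treewidth 4.
One such decomposition:
Bags: B1 = {0, 2, 5, 8, 9}  B2 = {0, 5, 7, 8, 9}  B3 = {0, 4, 5, 8, 9}  B4 = {0, 1, 5, 8, 9}  B5 = {0, 1, 3, 8, 9}  B6 = {5, 6, 7, 8, 9}  B7 = {0, 2, 8, 9, 10}  B8 = {4, 5, 8, 9, 11}
Tree: B1–B2, B2–B3, B1–B4, B4–B5, B2–B6, B1–B7, B3–B8

Each bag holds 5 vertices, so the decomposition has width 4, which upper-bounds the treewidth. Conversely, {0, 2, 8, 9, 10} is a clique of size 5, and the vertices of any clique must share a bag in every tree decomposition; so some bag has ≥ 5 vertices and tw(G) ≥ 4. Hence tw(G) = 4 exactly.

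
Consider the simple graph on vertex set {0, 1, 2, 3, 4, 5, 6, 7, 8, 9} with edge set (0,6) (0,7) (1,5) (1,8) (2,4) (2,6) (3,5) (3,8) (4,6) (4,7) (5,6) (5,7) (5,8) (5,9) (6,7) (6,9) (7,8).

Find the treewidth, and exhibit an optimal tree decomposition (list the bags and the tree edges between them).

Treewidth 2.
One such decomposition:
Bags: B1 = {5, 6, 7}  B2 = {4, 6, 7}  B3 = {5, 7, 8}  B4 = {0, 6, 7}  B5 = {3, 5, 8}  B6 = {2, 4, 6}  B7 = {1, 5, 8}  B8 = {5, 6, 9}
Tree: B1–B2, B1–B3, B2–B4, B3–B5, B2–B6, B5–B7, B1–B8

Each bag holds 3 vertices, so the decomposition has width 2, which upper-bounds the treewidth. On the other hand G contains the 3-clique {0, 6, 7}. A clique must lie in a single bag of any decomposition, so no decomposition can have width below 2. Combining the bounds, tw(G) = 2.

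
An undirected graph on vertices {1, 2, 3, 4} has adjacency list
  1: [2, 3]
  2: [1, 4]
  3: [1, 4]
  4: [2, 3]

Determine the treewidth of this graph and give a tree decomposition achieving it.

Each bag holds 3 vertices, so the decomposition has width 2, which upper-bounds the treewidth. Since 4–2–1–3–4 is a cycle in G, G is not acyclic. Forests are exactly the graphs of treewidth ≤ 1, so tw(G) ≥ 2. Therefore the treewidth is 2.

Treewidth 2.
One optimal decomposition is:
Bags: B1 = {1, 2, 4}  B2 = {1, 3, 4}
Tree: B1–B2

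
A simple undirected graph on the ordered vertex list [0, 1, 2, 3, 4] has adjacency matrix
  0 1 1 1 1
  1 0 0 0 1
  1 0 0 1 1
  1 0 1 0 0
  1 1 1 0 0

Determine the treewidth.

A width-2 tree decomposition is:
Bags: B1 = {0, 2, 3}  B2 = {0, 2, 4}  B3 = {0, 1, 4}
Tree: B1–B2, B2–B3
Each bag holds 3 vertices, so the decomposition has width 2, which upper-bounds the treewidth. Conversely, {0, 1, 4} is a clique of size 3, and the vertices of any clique must share a bag in every tree decomposition; so some bag has ≥ 3 vertices and tw(G) ≥ 2. Combining the bounds, tw(G) = 2.

2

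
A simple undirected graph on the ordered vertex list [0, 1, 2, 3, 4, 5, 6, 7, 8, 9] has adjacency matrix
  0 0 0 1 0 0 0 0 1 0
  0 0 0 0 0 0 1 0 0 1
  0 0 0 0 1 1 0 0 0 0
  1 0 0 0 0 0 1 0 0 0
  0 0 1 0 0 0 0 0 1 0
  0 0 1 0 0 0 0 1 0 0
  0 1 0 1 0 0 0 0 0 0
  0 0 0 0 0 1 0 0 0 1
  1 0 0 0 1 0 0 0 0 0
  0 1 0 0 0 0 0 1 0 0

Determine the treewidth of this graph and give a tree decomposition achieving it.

Each bag holds 3 vertices, so the decomposition has width 2, which upper-bounds the treewidth. Since 9–7–5–2–4–8–0–3–6–1–9 is a cycle in G, G is not acyclic. Forests are exactly the graphs of treewidth ≤ 1, so tw(G) ≥ 2. Therefore the treewidth is 2.

Treewidth 2.
One optimal decomposition is:
Bags: B1 = {5, 7, 9}  B2 = {2, 5, 9}  B3 = {2, 4, 9}  B4 = {4, 8, 9}  B5 = {0, 8, 9}  B6 = {0, 3, 9}  B7 = {3, 6, 9}  B8 = {1, 6, 9}
Tree: B1–B2, B2–B3, B3–B4, B4–B5, B5–B6, B6–B7, B7–B8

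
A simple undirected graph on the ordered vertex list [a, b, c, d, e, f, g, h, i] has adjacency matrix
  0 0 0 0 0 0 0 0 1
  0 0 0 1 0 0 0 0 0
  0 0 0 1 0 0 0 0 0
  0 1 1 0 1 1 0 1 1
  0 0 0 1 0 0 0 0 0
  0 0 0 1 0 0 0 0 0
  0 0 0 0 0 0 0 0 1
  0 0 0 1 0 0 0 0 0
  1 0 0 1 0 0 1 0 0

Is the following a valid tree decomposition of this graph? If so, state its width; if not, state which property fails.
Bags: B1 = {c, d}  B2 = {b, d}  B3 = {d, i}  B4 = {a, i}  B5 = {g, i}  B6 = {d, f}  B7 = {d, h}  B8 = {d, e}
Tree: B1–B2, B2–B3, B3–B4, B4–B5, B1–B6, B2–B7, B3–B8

Vertex coverage: the bags together contain {a, b, c, d, e, f, g, h, i}, the full vertex set. Edge coverage: each edge of G has both endpoints in at least one bag. Running intersection: for every vertex, the bags containing it form a connected subtree. All three properties hold, so this is a valid tree decomposition of width max|bag| − 1 = 1, and hence tw(G) ≤ 1.

Yes; width 1.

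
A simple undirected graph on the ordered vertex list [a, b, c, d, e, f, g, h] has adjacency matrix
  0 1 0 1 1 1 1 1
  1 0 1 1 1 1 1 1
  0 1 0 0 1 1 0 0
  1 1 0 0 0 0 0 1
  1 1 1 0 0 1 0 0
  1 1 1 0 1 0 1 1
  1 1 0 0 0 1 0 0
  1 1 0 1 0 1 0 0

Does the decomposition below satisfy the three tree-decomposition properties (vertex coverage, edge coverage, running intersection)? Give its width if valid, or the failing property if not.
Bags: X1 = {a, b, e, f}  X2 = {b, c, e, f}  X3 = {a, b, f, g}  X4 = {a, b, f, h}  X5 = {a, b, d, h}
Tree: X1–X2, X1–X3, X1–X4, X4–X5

Yes; width 3.

Vertex coverage: the bags together contain {a, b, c, d, e, f, g, h}, the full vertex set. Edge coverage: each edge of G has both endpoints in at least one bag. Running intersection: for every vertex, the bags containing it form a connected subtree. All three properties hold, so this is a valid tree decomposition of width max|bag| − 1 = 3, and hence tw(G) ≤ 3.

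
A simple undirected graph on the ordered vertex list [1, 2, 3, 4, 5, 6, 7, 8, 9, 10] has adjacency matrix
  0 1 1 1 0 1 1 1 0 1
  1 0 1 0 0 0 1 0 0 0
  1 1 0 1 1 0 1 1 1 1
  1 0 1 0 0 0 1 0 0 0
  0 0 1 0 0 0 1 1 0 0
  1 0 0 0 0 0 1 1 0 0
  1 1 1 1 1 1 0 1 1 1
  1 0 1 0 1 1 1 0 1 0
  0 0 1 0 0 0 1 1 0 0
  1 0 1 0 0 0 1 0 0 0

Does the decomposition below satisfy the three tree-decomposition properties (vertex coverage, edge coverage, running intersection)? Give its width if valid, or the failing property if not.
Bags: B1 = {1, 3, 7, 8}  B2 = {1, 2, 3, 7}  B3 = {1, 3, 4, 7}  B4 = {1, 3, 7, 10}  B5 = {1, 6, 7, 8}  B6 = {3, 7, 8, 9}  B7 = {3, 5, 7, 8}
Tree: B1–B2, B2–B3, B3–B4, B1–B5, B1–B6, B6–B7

Checking the three conditions: (i) the bags cover all of {1, 2, 3, 4, 5, 6, 7, 8, 9, 10}; (ii) for each edge, some bag contains both endpoints; (iii) the bags containing any fixed vertex form a subtree. All hold, so the decomposition is valid with width 4 − 1 = 3.

Yes; width 3.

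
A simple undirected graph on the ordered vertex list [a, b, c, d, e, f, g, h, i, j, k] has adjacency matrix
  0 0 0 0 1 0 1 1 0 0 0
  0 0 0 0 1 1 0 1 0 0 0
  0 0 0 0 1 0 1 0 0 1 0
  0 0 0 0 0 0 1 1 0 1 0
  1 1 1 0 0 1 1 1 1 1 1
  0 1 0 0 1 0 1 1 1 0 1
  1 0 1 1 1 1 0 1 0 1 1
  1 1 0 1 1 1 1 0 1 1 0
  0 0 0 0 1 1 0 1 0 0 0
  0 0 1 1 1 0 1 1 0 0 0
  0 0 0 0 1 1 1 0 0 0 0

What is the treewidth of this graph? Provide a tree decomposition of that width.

Each bag holds 4 vertices, so the decomposition has width 3, which upper-bounds the treewidth. Conversely, {d, g, h, j} is a clique of size 4, and the vertices of any clique must share a bag in every tree decomposition; so some bag has ≥ 4 vertices and tw(G) ≥ 3. The upper and lower bounds meet at 3, so that is the treewidth.

Treewidth 3.
One such decomposition:
Bags: B1 = {e, f, g, h}  B2 = {e, g, h, j}  B3 = {e, f, h, i}  B4 = {b, e, f, h}  B5 = {e, f, g, k}  B6 = {d, g, h, j}  B7 = {a, e, g, h}  B8 = {c, e, g, j}
Tree: B1–B2, B1–B3, B1–B4, B1–B5, B2–B6, B2–B7, B2–B8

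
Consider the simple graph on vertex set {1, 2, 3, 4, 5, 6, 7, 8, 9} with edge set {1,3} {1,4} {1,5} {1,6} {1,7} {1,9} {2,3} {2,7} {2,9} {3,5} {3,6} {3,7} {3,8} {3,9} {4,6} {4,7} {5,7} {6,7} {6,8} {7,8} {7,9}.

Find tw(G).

3

A width-3 tree decomposition is:
Bags: B1 = {1, 3, 6, 7}  B2 = {1, 3, 7, 9}  B3 = {3, 6, 7, 8}  B4 = {2, 3, 7, 9}  B5 = {1, 4, 6, 7}  B6 = {1, 3, 5, 7}
Tree: B1–B2, B1–B3, B2–B4, B1–B5, B1–B6
Each bag holds 4 vertices, so the decomposition has width 3, which upper-bounds the treewidth. Conversely, {3, 6, 7, 8} is a clique of size 4, and the vertices of any clique must share a bag in every tree decomposition; so some bag has ≥ 4 vertices and tw(G) ≥ 3. Hence tw(G) = 3 exactly.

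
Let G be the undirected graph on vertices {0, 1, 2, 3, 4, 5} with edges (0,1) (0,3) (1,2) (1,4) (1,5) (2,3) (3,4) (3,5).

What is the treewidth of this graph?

A width-2 tree decomposition is:
Bags: B1 = {0, 1, 3}  B2 = {1, 3, 5}  B3 = {1, 2, 3}  B4 = {1, 3, 4}
Tree: B1–B2, B2–B3, B3–B4
Every bag has size at most 3, so the width is 3 − 1 = 2 and tw(G) ≤ 2. The edges 1–0–3–5–1 form a cycle, so G is not a tree and its treewidth is at least 2. Hence tw(G) = 2 exactly.

2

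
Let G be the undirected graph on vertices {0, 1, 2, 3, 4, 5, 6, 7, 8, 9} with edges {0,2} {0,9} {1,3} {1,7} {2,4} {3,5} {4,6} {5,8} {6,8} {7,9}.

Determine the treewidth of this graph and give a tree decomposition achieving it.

Treewidth 2.
Bags: B1 = {1, 3, 7}  B2 = {3, 5, 7}  B3 = {5, 7, 8}  B4 = {6, 7, 8}  B5 = {4, 6, 7}  B6 = {2, 4, 7}  B7 = {0, 2, 7}  B8 = {0, 7, 9}
Tree: B1–B2, B2–B3, B3–B4, B4–B5, B5–B6, B6–B7, B7–B8

The largest bag has 3 vertices, giving width 2; this decomposition certifies tw(G) ≤ 2. The edges 7–1–3–5–8–6–4–2–0–9–7 form a cycle, so G is not a tree and its treewidth is at least 2. Therefore the treewidth is 2.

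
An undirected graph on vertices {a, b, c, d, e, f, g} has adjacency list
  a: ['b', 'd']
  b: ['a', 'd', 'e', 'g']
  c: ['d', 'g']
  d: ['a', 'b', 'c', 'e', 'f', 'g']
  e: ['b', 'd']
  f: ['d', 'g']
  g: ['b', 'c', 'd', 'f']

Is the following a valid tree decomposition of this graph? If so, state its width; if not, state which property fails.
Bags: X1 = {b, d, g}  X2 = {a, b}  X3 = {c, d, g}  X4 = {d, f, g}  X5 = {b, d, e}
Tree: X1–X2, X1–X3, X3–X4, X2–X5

No — edge (d,a) lies in no bag.

A tree decomposition must satisfy three properties: every vertex lies in some bag; for every edge, both endpoints lie together in some bag; and for every vertex, the bags containing it form a connected subtree. Here edge (d,a) lies in no bag, so the decomposition is invalid.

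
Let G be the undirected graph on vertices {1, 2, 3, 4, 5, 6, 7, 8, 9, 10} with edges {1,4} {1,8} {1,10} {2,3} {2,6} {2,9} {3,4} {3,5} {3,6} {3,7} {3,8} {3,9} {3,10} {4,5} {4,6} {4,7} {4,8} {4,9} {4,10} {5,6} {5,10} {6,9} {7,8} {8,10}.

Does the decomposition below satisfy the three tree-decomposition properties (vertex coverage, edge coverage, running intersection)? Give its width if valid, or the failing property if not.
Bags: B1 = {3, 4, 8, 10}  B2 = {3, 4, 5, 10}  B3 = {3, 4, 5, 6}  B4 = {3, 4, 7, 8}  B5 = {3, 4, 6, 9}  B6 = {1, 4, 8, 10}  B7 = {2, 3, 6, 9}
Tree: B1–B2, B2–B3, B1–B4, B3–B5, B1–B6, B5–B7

Yes; width 3.

Checking the three conditions: (i) the bags cover all of {1, 2, 3, 4, 5, 6, 7, 8, 9, 10}; (ii) for each edge, some bag contains both endpoints; (iii) the bags containing any fixed vertex form a subtree. All hold, so the decomposition is valid with width 4 − 1 = 3.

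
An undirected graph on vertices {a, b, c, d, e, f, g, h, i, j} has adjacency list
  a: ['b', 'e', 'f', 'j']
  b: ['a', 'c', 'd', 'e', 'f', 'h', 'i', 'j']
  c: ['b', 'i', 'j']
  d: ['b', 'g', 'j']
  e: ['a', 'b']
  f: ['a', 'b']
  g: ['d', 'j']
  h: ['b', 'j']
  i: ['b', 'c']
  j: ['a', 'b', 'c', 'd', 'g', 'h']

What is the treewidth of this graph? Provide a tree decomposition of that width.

Treewidth 2.
One optimal decomposition is:
Bags: B1 = {b, c, j}  B2 = {b, d, j}  B3 = {a, b, j}  B4 = {a, b, e}  B5 = {b, c, i}  B6 = {d, g, j}  B7 = {b, h, j}  B8 = {a, b, f}
Tree: B1–B2, B2–B3, B3–B4, B1–B5, B2–B6, B1–B7, B3–B8

Every bag has size at most 3, so the width is 3 − 1 = 2 and tw(G) ≤ 2. For the lower bound, the 3 vertices {d, g, j} are pairwise adjacent, and any tree decomposition puts a clique entirely inside one bag — forcing width ≥ 2. Therefore the treewidth is 2.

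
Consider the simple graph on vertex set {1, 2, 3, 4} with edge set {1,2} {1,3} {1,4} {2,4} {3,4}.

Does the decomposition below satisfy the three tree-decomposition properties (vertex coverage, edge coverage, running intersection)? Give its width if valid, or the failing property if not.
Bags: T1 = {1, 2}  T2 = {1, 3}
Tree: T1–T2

No — vertex 4 appears in no bag.

A tree decomposition must satisfy three properties: every vertex lies in some bag; for every edge, both endpoints lie together in some bag; and for every vertex, the bags containing it form a connected subtree. Here vertex 4 appears in no bag, so the decomposition is invalid.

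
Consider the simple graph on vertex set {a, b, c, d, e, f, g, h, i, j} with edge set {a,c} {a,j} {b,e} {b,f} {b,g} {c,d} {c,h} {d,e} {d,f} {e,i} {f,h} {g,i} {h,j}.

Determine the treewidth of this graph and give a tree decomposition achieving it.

Treewidth 2.
One such decomposition:
Bags: B1 = {a, c, j}  B2 = {c, h, j}  B3 = {c, d, h}  B4 = {d, f, h}  B5 = {d, e, f}  B6 = {b, e, f}  B7 = {b, e, i}  B8 = {b, g, i}
Tree: B1–B2, B2–B3, B3–B4, B4–B5, B5–B6, B6–B7, B7–B8

Every bag has size at most 3, so the width is 3 − 1 = 2 and tw(G) ≤ 2. Since a–j–h–c–a is a cycle in G, G is not acyclic. Forests are exactly the graphs of treewidth ≤ 1, so tw(G) ≥ 2. Hence tw(G) = 2 exactly.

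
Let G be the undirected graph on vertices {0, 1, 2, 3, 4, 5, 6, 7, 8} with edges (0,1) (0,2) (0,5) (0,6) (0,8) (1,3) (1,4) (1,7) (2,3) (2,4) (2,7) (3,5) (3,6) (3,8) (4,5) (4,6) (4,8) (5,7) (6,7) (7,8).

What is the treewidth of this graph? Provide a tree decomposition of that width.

Treewidth 4.
One optimal decomposition is:
Bags: B1 = {0, 3, 4, 7, 8}  B2 = {0, 3, 4, 6, 7}  B3 = {0, 1, 3, 4, 7}  B4 = {0, 3, 4, 5, 7}  B5 = {0, 2, 3, 4, 7}
Tree: B1–B2, B2–B3, B3–B4, B4–B5

Every bag has size at most 5, so the width is 5 − 1 = 4 and tw(G) ≤ 4. For the lower bound: the 5 vertex sets {0,8}, {3,6}, {1,7}, {4}, {5} are disjoint, each induces a connected subgraph, and every pair is joined by at least one edge of G. Contracting each set to a single vertex therefore yields K_{5} as a minor, and since treewidth is minor-monotone, tw(G) ≥ tw(K_{5}) = 4. Combining the bounds, tw(G) = 4.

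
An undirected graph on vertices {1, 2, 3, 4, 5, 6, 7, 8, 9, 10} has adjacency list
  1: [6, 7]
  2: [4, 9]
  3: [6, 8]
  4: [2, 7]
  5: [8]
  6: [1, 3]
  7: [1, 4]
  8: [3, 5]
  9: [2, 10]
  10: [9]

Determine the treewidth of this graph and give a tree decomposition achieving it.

Treewidth 1.
One optimal decomposition is:
Bags: B1 = {9, 10}  B2 = {2, 9}  B3 = {2, 4}  B4 = {4, 7}  B5 = {1, 7}  B6 = {1, 6}  B7 = {3, 6}  B8 = {3, 8}  B9 = {5, 8}
Tree: B1–B2, B2–B3, B3–B4, B4–B5, B5–B6, B6–B7, B7–B8, B8–B9

Each bag holds 2 vertices, so the decomposition has width 1, which upper-bounds the treewidth. G has an edge, so its treewidth is at least 1. Combining the bounds, tw(G) = 1.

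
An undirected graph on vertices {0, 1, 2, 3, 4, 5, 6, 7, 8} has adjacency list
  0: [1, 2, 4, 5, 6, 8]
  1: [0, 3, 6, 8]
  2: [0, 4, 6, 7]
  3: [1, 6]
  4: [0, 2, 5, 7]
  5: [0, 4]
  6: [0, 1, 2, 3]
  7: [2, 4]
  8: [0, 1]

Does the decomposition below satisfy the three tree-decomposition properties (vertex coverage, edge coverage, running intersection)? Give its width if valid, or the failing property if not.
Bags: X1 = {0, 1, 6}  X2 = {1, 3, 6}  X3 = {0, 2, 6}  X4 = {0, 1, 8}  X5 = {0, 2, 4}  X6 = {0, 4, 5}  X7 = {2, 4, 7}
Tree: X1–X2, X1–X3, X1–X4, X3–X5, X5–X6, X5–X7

Checking the three conditions: (i) the bags cover all of {0, 1, 2, 3, 4, 5, 6, 7, 8}; (ii) for each edge, some bag contains both endpoints; (iii) the bags containing any fixed vertex form a subtree. All hold, so the decomposition is valid with width 3 − 1 = 2.

Yes; width 2.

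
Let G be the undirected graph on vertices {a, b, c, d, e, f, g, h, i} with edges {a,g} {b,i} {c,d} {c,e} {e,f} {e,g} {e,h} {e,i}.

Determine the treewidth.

1

A width-1 tree decomposition is:
Bags: B1 = {e, i}  B2 = {e, g}  B3 = {c, e}  B4 = {e, h}  B5 = {e, f}  B6 = {b, i}  B7 = {c, d}  B8 = {a, g}
Tree: B1–B2, B2–B3, B1–B4, B2–B5, B1–B6, B3–B7, B2–B8
Each bag holds 2 vertices, so the decomposition has width 1, which upper-bounds the treewidth. Any graph with an edge has treewidth ≥ 1, and G has the edge e–i. The upper and lower bounds meet at 1, so that is the treewidth.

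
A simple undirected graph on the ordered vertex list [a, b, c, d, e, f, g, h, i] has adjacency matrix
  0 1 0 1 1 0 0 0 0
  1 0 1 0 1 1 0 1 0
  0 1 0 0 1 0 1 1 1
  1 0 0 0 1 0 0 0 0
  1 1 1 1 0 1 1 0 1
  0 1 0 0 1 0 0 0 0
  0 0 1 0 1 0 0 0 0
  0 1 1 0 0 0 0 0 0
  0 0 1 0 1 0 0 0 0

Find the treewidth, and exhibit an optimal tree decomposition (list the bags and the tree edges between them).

Treewidth 2.
Bags: B1 = {b, c, e}  B2 = {c, e, i}  B3 = {c, e, g}  B4 = {a, b, e}  B5 = {a, d, e}  B6 = {b, e, f}  B7 = {b, c, h}
Tree: B1–B2, B1–B3, B1–B4, B4–B5, B1–B6, B1–B7

Each bag holds 3 vertices, so the decomposition has width 2, which upper-bounds the treewidth. On the other hand G contains the 3-clique {a, d, e}. A clique must lie in a single bag of any decomposition, so no decomposition can have width below 2. Therefore the treewidth is 2.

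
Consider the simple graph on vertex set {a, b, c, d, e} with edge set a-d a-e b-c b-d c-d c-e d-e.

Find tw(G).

2

A width-2 tree decomposition is:
Bags: B1 = {b, c, d}  B2 = {c, d, e}  B3 = {a, d, e}
Tree: B1–B2, B2–B3
Each bag holds 3 vertices, so the decomposition has width 2, which upper-bounds the treewidth. Conversely, {c, d, e} is a clique of size 3, and the vertices of any clique must share a bag in every tree decomposition; so some bag has ≥ 3 vertices and tw(G) ≥ 2. The upper and lower bounds meet at 2, so that is the treewidth.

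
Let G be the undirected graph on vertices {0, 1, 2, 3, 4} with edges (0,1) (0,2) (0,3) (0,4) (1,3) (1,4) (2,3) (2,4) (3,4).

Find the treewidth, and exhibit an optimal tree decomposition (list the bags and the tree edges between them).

Treewidth 3.
One such decomposition:
Bags: B1 = {0, 1, 3, 4}  B2 = {0, 2, 3, 4}
Tree: B1–B2

Each bag holds 4 vertices, so the decomposition has width 3, which upper-bounds the treewidth. Conversely, {0, 1, 3, 4} is a clique of size 4, and the vertices of any clique must share a bag in every tree decomposition; so some bag has ≥ 4 vertices and tw(G) ≥ 3. The upper and lower bounds meet at 3, so that is the treewidth.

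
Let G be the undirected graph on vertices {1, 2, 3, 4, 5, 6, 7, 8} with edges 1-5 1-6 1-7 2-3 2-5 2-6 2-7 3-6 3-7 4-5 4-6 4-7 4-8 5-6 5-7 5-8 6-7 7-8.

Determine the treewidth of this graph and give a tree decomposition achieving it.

Treewidth 3.
One optimal decomposition is:
Bags: B1 = {1, 5, 6, 7}  B2 = {4, 5, 6, 7}  B3 = {2, 5, 6, 7}  B4 = {2, 3, 6, 7}  B5 = {4, 5, 7, 8}
Tree: B1–B2, B1–B3, B3–B4, B2–B5

The largest bag has 4 vertices, giving width 3; this decomposition certifies tw(G) ≤ 3. Conversely, {2, 3, 6, 7} is a clique of size 4, and the vertices of any clique must share a bag in every tree decomposition; so some bag has ≥ 4 vertices and tw(G) ≥ 3. Hence tw(G) = 3 exactly.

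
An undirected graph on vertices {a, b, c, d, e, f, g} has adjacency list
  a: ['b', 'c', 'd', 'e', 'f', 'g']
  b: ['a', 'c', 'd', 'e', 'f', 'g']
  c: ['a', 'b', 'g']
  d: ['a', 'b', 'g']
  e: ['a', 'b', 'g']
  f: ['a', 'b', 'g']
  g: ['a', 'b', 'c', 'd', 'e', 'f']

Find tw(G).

3

A width-3 tree decomposition is:
Bags: B1 = {a, b, e, g}  B2 = {a, b, f, g}  B3 = {a, b, d, g}  B4 = {a, b, c, g}
Tree: B1–B2, B1–B3, B1–B4
Every bag has size at most 4, so the width is 4 − 1 = 3 and tw(G) ≤ 3. On the other hand G contains the 4-clique {a, b, d, g}. A clique must lie in a single bag of any decomposition, so no decomposition can have width below 3. Combining the bounds, tw(G) = 3.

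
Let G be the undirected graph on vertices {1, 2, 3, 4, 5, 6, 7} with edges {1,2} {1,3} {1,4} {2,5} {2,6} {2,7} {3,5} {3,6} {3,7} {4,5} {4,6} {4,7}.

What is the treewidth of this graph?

A width-3 tree decomposition is:
Bags: B1 = {2, 3, 4, 6}  B2 = {2, 3, 4, 7}  B3 = {2, 3, 4, 5}  B4 = {1, 2, 3, 4}
Tree: B1–B2, B2–B3, B3–B4
Every bag has size at most 4, so the width is 4 − 1 = 3 and tw(G) ≤ 3. For the lower bound: the 4 vertex sets {2,6}, {4,7}, {3}, {5} are disjoint, each induces a connected subgraph, and every pair is joined by at least one edge of G. Contracting each set to a single vertex therefore yields K_{4} as a minor, and since treewidth is minor-monotone, tw(G) ≥ tw(K_{4}) = 3. Combining the bounds, tw(G) = 3.

3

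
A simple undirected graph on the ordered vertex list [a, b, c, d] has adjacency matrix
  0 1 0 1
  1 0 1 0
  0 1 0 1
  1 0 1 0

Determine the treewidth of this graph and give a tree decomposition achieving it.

The largest bag has 3 vertices, giving width 2; this decomposition certifies tw(G) ≤ 2. The edges d–a–b–c–d form a cycle, so G is not a tree and its treewidth is at least 2. Hence tw(G) = 2 exactly.

Treewidth 2.
One optimal decomposition is:
Bags: B1 = {a, b, d}  B2 = {b, c, d}
Tree: B1–B2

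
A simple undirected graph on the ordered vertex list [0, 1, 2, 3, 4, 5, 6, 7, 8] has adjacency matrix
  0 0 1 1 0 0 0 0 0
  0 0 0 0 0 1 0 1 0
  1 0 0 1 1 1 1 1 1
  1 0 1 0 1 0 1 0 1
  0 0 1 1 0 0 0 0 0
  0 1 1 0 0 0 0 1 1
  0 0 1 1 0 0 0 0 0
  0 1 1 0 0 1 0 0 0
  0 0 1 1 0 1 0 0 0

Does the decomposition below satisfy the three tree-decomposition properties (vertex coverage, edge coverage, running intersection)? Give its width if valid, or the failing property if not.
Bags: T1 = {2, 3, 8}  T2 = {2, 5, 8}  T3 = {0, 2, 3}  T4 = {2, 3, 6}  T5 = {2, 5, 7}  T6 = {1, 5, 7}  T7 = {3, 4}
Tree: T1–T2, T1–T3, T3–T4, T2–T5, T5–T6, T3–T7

No — edge (2,4) lies in no bag.

A tree decomposition must satisfy three properties: every vertex lies in some bag; for every edge, both endpoints lie together in some bag; and for every vertex, the bags containing it form a connected subtree. Here edge (2,4) lies in no bag, so the decomposition is invalid.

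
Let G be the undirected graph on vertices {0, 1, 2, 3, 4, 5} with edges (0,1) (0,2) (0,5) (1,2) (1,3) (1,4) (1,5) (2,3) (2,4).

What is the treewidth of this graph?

2

A width-2 tree decomposition is:
Bags: B1 = {0, 1, 5}  B2 = {0, 1, 2}  B3 = {1, 2, 4}  B4 = {1, 2, 3}
Tree: B1–B2, B2–B3, B3–B4
Every bag has size at most 3, so the width is 3 − 1 = 2 and tw(G) ≤ 2. For the lower bound, the 3 vertices {0, 1, 2} are pairwise adjacent, and any tree decomposition puts a clique entirely inside one bag — forcing width ≥ 2. Hence tw(G) = 2 exactly.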